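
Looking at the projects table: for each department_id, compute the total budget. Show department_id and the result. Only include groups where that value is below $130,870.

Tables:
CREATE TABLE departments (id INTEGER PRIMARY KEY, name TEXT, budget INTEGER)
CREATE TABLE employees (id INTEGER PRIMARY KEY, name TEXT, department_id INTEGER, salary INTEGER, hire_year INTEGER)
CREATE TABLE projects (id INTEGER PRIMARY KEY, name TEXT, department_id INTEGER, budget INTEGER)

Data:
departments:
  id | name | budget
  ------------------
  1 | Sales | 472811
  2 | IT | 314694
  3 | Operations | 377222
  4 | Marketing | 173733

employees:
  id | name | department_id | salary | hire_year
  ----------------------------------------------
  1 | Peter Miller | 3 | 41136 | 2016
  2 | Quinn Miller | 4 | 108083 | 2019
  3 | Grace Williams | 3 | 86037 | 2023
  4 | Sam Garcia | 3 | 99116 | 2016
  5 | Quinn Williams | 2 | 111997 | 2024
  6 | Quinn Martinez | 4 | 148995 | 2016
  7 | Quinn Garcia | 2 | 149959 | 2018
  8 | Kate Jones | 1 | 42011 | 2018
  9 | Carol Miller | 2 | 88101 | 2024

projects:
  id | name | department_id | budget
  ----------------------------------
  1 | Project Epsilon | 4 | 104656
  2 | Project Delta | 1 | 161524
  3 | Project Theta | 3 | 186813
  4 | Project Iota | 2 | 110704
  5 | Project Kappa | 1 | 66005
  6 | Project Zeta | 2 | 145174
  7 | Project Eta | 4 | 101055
SELECT department_id, SUM(budget) AS sum_budget FROM projects GROUP BY department_id HAVING SUM(budget) < 130870

Execution result:
(no rows)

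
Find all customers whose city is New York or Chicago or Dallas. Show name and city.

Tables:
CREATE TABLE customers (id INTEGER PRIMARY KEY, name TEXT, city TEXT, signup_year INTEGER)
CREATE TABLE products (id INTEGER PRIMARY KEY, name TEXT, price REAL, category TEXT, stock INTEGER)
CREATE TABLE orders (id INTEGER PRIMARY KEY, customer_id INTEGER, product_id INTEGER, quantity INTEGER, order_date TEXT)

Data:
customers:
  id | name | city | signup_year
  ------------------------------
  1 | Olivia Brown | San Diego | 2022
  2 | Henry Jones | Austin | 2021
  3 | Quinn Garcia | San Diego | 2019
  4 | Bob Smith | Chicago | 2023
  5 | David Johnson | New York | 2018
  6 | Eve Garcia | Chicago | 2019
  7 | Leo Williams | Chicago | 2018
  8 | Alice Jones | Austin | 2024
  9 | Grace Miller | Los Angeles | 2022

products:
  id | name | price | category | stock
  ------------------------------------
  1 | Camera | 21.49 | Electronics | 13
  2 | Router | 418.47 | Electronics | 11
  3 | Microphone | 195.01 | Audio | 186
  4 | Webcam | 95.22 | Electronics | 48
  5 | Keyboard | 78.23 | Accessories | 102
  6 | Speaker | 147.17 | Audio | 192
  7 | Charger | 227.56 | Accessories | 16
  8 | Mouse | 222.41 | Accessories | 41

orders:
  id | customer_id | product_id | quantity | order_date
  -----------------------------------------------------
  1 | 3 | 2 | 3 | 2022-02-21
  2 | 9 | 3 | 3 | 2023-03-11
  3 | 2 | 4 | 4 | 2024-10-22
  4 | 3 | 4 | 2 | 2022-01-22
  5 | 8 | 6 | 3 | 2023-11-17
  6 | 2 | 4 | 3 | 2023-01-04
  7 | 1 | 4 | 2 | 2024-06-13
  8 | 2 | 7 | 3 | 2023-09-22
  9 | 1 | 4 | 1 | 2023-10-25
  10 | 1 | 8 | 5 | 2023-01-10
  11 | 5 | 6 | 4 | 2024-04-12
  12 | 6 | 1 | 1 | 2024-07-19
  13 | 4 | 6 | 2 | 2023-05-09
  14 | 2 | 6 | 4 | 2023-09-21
SELECT name, city FROM customers WHERE city IN ('New York', 'Chicago', 'Dallas')

Execution result:
name | city
Bob Smith | Chicago
David Johnson | New York
Eve Garcia | Chicago
Leo Williams | Chicago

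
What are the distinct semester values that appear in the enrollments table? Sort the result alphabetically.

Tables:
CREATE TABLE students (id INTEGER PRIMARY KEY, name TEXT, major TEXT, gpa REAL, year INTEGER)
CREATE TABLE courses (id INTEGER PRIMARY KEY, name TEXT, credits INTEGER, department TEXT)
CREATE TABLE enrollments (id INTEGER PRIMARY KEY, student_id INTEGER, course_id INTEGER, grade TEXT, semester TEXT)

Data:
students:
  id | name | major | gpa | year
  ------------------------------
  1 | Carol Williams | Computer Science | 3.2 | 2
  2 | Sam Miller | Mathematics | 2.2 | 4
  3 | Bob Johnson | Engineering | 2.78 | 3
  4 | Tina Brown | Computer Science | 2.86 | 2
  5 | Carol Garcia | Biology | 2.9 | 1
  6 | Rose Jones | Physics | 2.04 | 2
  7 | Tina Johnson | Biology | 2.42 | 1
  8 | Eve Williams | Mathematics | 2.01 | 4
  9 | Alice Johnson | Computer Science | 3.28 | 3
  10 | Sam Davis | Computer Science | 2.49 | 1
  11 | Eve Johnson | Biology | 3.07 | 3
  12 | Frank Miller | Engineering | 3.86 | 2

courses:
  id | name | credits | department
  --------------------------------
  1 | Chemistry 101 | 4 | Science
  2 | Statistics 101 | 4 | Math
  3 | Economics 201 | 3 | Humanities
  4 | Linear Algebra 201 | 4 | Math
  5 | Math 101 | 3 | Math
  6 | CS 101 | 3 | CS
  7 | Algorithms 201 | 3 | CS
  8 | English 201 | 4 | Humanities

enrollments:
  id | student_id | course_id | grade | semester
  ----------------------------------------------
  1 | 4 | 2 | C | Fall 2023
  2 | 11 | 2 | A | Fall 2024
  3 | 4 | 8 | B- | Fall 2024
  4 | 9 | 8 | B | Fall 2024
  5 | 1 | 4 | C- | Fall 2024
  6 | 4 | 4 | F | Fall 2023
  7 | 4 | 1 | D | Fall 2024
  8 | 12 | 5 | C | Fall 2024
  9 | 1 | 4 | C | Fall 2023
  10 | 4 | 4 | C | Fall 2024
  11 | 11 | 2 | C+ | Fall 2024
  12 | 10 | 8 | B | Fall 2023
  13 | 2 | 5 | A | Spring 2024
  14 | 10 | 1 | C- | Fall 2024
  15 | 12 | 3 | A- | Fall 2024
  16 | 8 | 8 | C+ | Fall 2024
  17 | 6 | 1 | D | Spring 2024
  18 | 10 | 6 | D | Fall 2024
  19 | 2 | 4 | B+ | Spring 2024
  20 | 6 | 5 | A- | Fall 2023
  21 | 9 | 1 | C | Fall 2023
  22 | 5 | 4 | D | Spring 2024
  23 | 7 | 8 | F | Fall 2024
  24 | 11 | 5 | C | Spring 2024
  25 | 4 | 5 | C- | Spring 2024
SELECT DISTINCT semester FROM enrollments ORDER BY semester

Execution result:
semester
Fall 2023
Fall 2024
Spring 2024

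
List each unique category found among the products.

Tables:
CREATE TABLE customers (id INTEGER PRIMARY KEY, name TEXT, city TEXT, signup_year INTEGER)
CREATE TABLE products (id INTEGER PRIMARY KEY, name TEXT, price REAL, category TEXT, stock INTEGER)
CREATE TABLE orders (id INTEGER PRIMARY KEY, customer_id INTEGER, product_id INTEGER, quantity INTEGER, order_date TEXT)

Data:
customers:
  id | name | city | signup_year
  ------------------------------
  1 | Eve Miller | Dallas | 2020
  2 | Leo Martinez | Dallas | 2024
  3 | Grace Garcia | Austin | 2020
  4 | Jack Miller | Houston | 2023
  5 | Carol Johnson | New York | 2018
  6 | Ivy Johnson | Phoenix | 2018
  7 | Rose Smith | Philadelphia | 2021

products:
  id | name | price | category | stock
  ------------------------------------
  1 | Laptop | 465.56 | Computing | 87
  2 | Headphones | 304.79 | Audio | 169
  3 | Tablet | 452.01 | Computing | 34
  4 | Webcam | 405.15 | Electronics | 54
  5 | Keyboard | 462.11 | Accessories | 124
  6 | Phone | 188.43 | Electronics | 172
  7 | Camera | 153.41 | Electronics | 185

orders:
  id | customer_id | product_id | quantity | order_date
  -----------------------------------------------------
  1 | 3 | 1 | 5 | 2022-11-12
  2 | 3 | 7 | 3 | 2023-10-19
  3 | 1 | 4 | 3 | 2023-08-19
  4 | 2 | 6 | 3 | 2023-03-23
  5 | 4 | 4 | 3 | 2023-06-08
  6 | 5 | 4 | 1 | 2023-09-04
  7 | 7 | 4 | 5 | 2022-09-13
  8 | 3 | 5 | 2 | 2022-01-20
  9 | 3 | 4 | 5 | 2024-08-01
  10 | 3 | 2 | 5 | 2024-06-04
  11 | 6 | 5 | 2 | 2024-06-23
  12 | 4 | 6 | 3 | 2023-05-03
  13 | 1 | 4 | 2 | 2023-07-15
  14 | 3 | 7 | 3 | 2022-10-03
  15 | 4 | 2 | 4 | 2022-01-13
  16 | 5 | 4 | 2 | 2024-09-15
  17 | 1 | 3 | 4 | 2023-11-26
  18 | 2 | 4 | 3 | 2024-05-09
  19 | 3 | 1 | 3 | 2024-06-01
SELECT DISTINCT category FROM products

Execution result:
category
Computing
Audio
Electronics
Accessories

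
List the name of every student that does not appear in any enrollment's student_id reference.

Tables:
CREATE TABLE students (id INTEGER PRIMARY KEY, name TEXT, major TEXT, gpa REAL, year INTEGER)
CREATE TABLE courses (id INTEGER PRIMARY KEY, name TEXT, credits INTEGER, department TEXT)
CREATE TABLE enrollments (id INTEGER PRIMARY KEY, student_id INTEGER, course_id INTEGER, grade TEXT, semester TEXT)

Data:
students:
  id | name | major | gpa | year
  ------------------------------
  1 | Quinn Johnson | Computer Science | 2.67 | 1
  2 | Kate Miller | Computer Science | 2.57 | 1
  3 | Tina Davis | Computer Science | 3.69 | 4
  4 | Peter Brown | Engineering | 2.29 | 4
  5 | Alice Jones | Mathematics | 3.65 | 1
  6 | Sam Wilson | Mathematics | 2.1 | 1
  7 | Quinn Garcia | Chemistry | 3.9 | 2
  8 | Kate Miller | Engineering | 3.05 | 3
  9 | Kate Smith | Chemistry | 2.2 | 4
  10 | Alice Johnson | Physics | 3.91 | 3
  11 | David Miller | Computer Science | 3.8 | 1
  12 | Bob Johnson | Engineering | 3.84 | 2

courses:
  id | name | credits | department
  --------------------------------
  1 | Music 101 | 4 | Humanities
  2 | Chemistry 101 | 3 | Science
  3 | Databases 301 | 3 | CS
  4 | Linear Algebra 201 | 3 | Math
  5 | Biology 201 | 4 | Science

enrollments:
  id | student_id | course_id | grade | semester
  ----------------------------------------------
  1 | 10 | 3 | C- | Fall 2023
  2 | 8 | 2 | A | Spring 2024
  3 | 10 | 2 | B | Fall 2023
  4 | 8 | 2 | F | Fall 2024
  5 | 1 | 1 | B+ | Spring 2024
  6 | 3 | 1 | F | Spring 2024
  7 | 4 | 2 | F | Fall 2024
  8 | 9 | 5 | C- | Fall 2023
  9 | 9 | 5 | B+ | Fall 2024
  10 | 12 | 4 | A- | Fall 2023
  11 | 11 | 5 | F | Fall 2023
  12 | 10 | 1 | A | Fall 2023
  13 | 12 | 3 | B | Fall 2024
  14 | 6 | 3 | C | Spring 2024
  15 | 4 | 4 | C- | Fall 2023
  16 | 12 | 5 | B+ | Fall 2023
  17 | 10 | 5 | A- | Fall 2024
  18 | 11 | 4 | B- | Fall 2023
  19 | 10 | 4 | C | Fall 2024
SELECT p.name FROM students p LEFT JOIN enrollments c ON c.student_id = p.id WHERE c.id IS NULL

Execution result:
name
Kate Miller
Alice Jones
Quinn Garcia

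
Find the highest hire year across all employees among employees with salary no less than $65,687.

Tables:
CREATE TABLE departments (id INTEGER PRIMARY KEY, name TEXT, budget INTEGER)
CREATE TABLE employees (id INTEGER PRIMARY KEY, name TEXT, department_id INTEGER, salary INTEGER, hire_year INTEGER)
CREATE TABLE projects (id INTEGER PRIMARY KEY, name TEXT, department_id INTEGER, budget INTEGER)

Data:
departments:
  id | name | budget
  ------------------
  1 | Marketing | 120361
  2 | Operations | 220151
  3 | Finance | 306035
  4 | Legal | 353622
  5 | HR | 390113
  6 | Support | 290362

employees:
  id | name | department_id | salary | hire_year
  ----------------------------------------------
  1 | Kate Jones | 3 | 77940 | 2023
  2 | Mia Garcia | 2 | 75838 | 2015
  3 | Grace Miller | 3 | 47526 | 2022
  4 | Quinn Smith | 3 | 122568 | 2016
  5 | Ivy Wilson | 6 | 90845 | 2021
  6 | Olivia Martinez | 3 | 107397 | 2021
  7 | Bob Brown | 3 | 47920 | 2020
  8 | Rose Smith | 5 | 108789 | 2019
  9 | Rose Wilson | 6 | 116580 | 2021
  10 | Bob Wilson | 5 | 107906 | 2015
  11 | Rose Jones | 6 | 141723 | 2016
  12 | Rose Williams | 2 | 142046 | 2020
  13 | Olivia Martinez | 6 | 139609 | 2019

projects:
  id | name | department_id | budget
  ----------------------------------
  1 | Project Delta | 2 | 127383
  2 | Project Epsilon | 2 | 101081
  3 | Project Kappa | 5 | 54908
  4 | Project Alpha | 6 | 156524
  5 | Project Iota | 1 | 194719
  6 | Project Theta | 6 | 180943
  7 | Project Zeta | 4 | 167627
SELECT MAX(hire_year) FROM employees WHERE salary >= 65687

Execution result:
2023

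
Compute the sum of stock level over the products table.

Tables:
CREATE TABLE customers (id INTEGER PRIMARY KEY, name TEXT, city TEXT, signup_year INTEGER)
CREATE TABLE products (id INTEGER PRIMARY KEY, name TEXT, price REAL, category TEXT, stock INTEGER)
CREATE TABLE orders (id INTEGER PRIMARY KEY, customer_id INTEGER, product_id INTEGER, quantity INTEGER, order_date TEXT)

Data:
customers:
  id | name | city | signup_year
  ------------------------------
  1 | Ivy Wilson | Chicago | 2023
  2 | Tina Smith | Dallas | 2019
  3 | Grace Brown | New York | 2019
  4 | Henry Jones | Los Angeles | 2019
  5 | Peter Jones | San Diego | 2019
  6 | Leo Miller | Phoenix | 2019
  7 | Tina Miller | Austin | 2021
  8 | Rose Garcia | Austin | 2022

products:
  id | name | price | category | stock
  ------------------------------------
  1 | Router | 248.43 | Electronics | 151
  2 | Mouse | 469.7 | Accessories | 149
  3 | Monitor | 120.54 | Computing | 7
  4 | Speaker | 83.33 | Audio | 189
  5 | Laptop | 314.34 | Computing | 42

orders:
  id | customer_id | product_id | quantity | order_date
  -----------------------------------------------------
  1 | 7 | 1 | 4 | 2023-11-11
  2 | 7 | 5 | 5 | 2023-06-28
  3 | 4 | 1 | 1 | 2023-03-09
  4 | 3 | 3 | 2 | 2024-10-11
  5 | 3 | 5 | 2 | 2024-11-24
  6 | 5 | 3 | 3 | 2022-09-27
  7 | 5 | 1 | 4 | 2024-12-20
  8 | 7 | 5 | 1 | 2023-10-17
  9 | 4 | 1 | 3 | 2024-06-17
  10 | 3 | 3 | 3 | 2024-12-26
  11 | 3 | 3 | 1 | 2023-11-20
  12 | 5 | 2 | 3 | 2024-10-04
SELECT SUM(stock) FROM products

Execution result:
538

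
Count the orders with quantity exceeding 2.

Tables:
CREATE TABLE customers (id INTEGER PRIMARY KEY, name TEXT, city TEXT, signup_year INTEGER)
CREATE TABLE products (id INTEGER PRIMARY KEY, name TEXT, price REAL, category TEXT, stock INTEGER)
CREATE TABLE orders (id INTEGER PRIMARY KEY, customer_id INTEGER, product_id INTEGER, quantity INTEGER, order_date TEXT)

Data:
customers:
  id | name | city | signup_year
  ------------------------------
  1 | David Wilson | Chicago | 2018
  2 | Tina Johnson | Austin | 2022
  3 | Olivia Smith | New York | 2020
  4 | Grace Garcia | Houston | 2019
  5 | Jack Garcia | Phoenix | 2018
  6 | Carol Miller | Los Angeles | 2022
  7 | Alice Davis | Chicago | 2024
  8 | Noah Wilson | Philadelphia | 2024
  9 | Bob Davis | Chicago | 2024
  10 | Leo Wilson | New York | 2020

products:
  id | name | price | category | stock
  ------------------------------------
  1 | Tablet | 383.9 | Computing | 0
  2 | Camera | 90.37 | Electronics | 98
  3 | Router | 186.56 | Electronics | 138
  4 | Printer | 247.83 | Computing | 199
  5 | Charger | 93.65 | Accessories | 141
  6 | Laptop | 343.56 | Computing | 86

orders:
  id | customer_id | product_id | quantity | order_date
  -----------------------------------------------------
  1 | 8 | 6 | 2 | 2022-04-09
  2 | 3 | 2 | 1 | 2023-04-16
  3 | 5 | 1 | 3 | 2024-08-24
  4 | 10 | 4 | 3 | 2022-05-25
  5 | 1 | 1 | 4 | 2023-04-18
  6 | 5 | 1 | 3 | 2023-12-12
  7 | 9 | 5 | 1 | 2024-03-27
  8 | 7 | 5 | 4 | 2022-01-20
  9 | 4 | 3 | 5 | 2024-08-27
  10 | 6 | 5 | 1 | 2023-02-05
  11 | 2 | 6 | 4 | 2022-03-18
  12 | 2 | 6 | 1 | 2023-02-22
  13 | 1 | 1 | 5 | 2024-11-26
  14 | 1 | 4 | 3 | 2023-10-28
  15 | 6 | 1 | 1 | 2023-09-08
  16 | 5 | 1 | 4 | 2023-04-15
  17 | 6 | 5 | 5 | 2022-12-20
SELECT COUNT(*) FROM orders WHERE quantity > 2

Execution result:
11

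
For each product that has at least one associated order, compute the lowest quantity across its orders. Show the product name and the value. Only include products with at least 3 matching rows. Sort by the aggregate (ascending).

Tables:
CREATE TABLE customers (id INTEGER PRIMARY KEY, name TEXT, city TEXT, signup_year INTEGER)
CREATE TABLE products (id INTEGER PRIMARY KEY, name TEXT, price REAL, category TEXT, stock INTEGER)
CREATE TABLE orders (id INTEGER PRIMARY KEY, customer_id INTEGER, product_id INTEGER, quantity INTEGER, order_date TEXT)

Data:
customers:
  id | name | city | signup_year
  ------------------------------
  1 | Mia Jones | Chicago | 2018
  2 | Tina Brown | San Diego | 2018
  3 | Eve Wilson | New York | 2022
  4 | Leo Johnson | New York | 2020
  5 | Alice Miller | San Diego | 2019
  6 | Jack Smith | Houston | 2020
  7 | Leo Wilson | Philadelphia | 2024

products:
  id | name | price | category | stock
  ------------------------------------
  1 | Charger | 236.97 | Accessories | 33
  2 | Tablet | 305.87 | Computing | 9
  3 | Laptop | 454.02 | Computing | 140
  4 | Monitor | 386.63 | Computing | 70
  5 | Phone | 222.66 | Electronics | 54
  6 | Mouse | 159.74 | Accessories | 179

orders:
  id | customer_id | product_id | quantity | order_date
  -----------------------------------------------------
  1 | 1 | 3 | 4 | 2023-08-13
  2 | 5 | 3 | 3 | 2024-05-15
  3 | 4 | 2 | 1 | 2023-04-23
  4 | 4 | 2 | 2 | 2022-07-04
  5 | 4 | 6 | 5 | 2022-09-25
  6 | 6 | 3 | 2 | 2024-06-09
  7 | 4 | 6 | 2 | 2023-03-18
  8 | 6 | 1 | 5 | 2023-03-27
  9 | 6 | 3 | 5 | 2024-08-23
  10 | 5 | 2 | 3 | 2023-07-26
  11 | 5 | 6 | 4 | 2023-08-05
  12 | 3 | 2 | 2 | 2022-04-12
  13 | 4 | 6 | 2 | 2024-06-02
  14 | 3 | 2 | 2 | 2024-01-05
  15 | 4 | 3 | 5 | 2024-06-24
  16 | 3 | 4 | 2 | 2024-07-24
SELECT p.name, MIN(c.quantity) AS min_quantity FROM orders c JOIN products p ON c.product_id = p.id GROUP BY p.id, p.name HAVING COUNT(*) >= 3 ORDER BY min_quantity ASC

Execution result:
name | min_quantity
Tablet | 1
Laptop | 2
Mouse | 2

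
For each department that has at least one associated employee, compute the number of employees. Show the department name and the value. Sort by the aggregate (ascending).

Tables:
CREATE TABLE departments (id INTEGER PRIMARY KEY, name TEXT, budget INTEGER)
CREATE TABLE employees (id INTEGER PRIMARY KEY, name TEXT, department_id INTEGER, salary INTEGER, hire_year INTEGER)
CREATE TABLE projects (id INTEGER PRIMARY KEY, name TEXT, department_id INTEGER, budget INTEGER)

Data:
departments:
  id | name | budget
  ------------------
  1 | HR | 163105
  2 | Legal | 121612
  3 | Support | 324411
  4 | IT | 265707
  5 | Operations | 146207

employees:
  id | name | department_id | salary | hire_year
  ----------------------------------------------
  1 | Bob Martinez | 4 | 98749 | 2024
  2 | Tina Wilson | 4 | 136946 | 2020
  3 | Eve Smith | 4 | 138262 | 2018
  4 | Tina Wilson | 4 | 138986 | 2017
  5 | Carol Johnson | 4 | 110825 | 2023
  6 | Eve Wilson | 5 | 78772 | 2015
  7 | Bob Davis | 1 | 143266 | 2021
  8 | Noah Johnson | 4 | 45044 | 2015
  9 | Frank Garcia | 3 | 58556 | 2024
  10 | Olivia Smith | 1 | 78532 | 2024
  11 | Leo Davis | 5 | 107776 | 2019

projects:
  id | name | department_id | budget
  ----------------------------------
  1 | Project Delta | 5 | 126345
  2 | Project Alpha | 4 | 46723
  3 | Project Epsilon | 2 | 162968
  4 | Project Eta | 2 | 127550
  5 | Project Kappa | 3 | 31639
SELECT p.name, COUNT(*) AS n FROM employees c JOIN departments p ON c.department_id = p.id GROUP BY p.id, p.name ORDER BY n ASC

Execution result:
name | n
Support | 1
HR | 2
Operations | 2
IT | 6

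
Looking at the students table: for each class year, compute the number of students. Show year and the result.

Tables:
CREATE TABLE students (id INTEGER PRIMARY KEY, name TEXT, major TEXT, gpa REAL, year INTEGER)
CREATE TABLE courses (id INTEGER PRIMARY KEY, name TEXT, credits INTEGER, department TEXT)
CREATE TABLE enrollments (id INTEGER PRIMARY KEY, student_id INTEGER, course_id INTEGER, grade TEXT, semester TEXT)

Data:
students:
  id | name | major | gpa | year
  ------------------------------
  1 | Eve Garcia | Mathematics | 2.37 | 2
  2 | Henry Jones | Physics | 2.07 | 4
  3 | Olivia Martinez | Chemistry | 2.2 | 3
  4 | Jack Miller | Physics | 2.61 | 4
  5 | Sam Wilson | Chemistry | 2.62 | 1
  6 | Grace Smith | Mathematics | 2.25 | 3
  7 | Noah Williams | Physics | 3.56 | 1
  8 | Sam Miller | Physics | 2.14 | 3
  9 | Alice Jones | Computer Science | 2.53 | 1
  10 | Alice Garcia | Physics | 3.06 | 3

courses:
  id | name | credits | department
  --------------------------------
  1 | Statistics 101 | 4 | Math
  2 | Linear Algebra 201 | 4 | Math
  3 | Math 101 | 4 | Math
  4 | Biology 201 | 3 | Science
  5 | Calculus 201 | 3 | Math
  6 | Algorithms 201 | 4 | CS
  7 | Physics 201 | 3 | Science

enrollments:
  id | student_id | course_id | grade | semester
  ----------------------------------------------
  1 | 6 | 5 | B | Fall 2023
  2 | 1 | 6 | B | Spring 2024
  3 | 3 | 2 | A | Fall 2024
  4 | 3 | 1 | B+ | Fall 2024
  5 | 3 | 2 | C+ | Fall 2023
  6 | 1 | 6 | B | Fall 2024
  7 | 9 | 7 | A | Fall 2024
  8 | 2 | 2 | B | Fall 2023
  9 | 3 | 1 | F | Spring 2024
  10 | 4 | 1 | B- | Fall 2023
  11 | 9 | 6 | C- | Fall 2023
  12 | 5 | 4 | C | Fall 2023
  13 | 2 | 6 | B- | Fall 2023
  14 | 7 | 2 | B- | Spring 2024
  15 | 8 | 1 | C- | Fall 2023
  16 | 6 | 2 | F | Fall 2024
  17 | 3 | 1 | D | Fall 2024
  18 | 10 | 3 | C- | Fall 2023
SELECT year, COUNT(*) AS n FROM students GROUP BY year

Execution result:
year | n
1 | 3
2 | 1
3 | 4
4 | 2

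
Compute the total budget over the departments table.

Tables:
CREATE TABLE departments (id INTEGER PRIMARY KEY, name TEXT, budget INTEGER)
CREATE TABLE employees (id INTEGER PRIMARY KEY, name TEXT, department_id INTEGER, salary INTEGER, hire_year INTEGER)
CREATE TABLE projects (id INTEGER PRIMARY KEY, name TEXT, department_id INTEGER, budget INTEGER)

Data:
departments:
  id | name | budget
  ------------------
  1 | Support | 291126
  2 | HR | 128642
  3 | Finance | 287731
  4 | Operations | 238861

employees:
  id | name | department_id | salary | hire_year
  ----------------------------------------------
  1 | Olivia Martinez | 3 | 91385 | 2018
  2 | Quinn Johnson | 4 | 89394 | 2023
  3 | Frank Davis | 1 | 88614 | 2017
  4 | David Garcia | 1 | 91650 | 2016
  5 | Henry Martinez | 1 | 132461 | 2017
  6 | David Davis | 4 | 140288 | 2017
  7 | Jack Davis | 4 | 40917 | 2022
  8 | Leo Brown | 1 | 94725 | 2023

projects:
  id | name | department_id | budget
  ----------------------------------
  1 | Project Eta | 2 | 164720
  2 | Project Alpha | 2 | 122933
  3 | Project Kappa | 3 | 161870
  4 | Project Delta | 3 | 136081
SELECT SUM(budget) FROM departments

Execution result:
946360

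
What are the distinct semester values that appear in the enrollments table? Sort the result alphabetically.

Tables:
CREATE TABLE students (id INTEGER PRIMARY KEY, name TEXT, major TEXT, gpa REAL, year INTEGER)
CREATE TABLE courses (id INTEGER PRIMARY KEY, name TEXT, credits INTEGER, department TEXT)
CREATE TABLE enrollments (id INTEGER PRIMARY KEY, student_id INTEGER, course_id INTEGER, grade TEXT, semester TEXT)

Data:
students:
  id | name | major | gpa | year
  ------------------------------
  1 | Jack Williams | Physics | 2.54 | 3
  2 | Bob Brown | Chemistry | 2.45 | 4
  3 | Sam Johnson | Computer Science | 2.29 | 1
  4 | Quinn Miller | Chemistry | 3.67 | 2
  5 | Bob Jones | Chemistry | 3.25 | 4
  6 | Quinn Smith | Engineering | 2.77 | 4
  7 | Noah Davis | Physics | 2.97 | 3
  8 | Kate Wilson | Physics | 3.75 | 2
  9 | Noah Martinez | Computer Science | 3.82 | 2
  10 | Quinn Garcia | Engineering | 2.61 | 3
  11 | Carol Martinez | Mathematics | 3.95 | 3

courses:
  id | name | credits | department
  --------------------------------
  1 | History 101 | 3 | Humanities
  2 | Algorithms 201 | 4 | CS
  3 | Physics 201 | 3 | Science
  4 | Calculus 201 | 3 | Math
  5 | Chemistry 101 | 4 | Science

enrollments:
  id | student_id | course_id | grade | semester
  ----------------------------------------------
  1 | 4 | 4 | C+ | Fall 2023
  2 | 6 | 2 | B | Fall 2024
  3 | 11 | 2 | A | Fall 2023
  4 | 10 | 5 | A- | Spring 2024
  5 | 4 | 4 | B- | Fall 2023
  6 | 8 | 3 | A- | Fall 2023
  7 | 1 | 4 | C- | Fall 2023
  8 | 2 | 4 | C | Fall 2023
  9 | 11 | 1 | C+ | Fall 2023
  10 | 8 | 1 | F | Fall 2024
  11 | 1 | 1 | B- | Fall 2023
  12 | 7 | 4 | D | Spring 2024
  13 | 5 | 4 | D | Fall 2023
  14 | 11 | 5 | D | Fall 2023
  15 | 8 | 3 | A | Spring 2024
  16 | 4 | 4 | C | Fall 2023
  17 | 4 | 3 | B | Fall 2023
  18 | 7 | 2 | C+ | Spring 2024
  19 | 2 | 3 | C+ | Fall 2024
SELECT DISTINCT semester FROM enrollments ORDER BY semester

Execution result:
semester
Fall 2023
Fall 2024
Spring 2024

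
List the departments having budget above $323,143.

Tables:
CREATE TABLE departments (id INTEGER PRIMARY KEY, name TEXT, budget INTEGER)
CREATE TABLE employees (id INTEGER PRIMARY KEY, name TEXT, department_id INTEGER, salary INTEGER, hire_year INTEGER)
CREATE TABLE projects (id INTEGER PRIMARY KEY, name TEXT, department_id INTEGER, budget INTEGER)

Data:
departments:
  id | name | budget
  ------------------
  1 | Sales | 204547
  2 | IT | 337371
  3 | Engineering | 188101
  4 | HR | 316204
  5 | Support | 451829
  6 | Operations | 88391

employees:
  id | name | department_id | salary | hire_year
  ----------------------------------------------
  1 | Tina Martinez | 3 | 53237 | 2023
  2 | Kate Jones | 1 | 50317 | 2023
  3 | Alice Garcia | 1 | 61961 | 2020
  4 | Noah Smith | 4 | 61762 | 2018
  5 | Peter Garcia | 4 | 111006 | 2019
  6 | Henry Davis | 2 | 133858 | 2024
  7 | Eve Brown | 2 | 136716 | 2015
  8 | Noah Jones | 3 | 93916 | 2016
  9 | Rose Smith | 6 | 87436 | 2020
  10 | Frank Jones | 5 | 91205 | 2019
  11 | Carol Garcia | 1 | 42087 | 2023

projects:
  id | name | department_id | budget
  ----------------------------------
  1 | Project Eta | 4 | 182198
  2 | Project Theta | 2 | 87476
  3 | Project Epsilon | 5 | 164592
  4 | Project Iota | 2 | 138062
SELECT name, budget FROM departments WHERE budget > 323143

Execution result:
name | budget
IT | 337371
Support | 451829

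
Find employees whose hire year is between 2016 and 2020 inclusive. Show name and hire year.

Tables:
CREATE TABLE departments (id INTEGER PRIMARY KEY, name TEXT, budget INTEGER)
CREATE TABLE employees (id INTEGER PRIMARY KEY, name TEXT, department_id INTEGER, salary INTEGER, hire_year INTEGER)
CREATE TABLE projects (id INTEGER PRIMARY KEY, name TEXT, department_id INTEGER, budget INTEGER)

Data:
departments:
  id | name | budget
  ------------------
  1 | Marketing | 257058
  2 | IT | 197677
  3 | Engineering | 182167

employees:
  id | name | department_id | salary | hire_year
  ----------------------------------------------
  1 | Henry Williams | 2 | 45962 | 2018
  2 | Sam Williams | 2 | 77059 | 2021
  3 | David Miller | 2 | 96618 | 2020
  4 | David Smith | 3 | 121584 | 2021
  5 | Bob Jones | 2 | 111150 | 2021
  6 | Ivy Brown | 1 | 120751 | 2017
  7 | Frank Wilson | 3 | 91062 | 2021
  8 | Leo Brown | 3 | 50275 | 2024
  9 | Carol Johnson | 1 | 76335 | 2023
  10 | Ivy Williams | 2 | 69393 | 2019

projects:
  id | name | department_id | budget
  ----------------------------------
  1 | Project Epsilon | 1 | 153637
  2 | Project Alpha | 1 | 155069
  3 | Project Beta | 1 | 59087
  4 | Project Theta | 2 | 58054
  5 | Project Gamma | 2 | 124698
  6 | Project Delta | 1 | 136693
SELECT name, hire_year FROM employees WHERE hire_year BETWEEN 2016 AND 2020

Execution result:
name | hire_year
Henry Williams | 2018
David Miller | 2020
Ivy Brown | 2017
Ivy Williams | 2019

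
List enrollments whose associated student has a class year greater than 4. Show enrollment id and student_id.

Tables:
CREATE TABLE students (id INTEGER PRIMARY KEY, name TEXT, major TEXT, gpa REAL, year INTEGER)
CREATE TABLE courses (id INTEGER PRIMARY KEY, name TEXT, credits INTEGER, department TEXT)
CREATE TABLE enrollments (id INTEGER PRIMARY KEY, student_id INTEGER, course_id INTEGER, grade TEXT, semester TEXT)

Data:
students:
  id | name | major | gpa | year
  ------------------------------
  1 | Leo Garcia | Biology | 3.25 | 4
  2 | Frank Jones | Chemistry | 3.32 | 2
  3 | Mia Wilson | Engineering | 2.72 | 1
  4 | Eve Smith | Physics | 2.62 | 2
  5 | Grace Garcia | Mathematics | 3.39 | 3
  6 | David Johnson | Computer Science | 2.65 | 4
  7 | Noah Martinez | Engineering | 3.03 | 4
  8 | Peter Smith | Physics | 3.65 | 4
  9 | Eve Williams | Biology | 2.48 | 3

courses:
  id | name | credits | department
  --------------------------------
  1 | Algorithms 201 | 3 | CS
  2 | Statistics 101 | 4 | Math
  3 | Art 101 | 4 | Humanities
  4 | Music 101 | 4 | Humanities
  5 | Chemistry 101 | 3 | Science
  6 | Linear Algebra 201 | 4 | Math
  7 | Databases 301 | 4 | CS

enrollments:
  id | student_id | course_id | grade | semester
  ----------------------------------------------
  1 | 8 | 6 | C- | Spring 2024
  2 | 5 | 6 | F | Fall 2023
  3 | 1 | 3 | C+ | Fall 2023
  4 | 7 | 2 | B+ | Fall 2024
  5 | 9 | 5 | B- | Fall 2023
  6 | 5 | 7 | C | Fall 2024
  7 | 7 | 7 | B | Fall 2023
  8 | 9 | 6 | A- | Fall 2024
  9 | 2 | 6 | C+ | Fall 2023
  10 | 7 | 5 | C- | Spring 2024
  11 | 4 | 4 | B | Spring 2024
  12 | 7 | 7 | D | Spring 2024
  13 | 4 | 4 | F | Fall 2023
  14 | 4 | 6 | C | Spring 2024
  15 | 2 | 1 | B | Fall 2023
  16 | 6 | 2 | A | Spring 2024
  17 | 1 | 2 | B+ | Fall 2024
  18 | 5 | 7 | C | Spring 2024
SELECT id, student_id FROM enrollments WHERE student_id IN (SELECT id FROM students WHERE year > 4)

Execution result:
(no rows)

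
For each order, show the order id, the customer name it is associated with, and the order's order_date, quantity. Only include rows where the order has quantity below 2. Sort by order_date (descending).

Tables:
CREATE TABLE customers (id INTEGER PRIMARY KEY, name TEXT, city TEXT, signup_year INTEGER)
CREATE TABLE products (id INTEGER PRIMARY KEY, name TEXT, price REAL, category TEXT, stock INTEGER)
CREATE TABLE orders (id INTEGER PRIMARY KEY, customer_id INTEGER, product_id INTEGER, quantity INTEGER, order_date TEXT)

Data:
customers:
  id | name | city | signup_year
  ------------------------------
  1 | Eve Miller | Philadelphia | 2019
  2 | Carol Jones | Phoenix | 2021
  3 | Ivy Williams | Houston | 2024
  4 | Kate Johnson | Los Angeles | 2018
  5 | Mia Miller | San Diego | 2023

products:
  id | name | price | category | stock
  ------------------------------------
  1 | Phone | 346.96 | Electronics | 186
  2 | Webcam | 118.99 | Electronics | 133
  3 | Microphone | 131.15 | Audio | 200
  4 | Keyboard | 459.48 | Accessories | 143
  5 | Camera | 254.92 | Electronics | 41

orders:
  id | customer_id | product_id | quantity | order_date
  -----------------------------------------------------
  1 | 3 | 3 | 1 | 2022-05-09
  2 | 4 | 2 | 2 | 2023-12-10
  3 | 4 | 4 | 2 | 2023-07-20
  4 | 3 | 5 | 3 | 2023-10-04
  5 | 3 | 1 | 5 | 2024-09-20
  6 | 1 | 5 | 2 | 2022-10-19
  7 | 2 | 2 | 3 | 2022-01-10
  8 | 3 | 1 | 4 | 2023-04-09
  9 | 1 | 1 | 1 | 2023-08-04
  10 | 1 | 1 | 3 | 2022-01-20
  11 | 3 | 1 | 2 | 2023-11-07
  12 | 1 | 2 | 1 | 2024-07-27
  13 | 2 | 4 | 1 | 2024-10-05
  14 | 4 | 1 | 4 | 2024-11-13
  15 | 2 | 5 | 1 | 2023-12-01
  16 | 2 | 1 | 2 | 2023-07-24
SELECT c.id, p.name AS customer, c.order_date, c.quantity FROM orders c JOIN customers p ON c.customer_id = p.id WHERE c.quantity < 2 ORDER BY c.order_date DESC

Execution result:
id | customer | order_date | quantity
13 | Carol Jones | 2024-10-05 | 1
12 | Eve Miller | 2024-07-27 | 1
15 | Carol Jones | 2023-12-01 | 1
9 | Eve Miller | 2023-08-04 | 1
1 | Ivy Williams | 2022-05-09 | 1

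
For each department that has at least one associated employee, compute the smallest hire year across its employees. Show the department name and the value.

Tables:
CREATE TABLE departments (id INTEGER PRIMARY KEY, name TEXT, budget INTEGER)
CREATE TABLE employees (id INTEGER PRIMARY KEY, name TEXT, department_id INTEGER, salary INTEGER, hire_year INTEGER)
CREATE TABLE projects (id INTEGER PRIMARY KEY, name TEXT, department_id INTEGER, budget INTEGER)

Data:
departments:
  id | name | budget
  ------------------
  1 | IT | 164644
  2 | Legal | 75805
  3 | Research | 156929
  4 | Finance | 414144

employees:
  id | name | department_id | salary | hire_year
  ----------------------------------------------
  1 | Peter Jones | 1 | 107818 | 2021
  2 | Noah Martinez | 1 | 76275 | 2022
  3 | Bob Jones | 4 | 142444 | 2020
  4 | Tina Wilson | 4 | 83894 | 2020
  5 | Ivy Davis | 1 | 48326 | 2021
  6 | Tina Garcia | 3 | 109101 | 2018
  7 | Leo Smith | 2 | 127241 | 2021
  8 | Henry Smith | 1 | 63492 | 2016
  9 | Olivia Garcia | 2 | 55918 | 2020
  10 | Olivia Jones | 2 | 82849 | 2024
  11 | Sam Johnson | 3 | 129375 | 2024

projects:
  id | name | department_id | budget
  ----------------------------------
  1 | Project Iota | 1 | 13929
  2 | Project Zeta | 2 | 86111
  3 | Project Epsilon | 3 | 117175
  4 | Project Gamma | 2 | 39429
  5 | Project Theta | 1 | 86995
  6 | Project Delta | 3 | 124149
SELECT p.name, MIN(c.hire_year) AS min_hire_year FROM employees c JOIN departments p ON c.department_id = p.id GROUP BY p.id, p.name

Execution result:
name | min_hire_year
IT | 2016
Legal | 2020
Research | 2018
Finance | 2020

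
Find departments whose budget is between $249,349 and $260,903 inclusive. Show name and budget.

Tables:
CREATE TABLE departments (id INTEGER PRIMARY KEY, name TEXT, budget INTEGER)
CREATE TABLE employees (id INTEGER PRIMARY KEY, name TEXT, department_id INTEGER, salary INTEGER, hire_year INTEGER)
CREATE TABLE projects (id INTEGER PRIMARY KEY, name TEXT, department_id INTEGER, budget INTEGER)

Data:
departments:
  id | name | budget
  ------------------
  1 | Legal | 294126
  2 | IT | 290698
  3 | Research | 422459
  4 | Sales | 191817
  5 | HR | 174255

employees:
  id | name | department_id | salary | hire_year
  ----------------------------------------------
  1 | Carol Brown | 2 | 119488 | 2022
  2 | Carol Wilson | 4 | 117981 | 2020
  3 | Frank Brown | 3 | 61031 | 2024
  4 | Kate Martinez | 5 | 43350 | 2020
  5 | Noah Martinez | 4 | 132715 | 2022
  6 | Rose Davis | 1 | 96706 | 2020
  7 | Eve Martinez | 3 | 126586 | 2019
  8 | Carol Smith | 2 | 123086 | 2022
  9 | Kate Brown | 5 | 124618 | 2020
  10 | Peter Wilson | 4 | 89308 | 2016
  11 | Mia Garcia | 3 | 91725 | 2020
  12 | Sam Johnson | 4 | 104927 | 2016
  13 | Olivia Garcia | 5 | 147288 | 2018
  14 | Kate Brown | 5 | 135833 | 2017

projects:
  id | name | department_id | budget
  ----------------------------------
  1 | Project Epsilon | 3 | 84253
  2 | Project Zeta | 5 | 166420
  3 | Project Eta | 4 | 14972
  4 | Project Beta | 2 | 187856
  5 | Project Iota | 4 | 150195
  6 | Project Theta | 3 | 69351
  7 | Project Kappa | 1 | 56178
SELECT name, budget FROM departments WHERE budget BETWEEN 249349 AND 260903

Execution result:
(no rows)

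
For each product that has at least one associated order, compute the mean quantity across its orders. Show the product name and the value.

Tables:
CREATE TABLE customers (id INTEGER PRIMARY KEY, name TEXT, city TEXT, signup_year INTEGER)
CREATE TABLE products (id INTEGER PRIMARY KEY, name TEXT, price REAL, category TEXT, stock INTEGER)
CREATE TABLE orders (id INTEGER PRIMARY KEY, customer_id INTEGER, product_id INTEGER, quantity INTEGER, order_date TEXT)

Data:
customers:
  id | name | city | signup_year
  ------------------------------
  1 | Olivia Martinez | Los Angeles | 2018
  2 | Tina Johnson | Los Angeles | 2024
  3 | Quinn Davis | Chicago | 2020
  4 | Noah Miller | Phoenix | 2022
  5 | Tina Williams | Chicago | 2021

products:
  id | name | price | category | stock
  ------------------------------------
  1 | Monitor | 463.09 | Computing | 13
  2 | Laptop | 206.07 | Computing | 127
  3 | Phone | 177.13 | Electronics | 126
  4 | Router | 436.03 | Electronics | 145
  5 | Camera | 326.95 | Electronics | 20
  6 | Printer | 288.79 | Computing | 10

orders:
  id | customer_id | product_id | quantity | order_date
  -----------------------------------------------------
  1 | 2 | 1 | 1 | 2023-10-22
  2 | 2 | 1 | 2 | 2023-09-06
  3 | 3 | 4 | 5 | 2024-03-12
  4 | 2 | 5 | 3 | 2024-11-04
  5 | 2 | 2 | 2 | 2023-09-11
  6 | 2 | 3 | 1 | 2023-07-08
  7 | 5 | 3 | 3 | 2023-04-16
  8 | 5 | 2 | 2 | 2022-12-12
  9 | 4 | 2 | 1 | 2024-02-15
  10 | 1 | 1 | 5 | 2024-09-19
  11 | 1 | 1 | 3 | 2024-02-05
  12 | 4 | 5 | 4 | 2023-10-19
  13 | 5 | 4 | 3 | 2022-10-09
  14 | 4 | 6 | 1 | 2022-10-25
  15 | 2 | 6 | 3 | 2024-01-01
SELECT p.name, AVG(c.quantity) AS avg_quantity FROM orders c JOIN products p ON c.product_id = p.id GROUP BY p.id, p.name

Execution result:
name | avg_quantity
Monitor | 2.75
Laptop | 1.67
Phone | 2.00
Router | 4.00
Camera | 3.50
Printer | 2.00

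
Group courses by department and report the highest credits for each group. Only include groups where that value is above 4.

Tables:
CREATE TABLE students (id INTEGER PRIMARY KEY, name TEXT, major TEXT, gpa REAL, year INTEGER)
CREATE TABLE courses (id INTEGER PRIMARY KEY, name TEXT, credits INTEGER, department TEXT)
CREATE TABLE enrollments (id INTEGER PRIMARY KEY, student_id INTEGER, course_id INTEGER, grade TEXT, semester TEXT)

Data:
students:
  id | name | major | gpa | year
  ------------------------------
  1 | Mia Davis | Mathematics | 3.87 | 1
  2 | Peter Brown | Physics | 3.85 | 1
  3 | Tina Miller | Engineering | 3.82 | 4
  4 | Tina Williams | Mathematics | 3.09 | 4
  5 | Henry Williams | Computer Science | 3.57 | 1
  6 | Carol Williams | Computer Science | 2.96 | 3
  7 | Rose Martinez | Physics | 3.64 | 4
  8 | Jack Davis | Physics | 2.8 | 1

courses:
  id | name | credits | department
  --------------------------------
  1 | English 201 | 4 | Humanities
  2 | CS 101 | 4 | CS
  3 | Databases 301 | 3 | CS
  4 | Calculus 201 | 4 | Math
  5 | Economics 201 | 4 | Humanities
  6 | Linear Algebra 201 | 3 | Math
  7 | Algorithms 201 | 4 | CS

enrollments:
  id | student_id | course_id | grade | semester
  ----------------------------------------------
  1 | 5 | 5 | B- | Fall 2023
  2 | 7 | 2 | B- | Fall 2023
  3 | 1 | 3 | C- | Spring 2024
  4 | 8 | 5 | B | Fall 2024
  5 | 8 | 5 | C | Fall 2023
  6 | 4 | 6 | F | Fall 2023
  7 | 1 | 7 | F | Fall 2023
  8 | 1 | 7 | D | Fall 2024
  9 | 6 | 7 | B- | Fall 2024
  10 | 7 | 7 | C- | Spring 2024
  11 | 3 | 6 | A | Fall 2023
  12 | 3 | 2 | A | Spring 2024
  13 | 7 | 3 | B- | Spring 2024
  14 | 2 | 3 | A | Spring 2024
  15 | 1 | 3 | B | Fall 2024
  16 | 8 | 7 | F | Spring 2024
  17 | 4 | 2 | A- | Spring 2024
SELECT department, MAX(credits) AS max_credits FROM courses GROUP BY department HAVING MAX(credits) > 4

Execution result:
(no rows)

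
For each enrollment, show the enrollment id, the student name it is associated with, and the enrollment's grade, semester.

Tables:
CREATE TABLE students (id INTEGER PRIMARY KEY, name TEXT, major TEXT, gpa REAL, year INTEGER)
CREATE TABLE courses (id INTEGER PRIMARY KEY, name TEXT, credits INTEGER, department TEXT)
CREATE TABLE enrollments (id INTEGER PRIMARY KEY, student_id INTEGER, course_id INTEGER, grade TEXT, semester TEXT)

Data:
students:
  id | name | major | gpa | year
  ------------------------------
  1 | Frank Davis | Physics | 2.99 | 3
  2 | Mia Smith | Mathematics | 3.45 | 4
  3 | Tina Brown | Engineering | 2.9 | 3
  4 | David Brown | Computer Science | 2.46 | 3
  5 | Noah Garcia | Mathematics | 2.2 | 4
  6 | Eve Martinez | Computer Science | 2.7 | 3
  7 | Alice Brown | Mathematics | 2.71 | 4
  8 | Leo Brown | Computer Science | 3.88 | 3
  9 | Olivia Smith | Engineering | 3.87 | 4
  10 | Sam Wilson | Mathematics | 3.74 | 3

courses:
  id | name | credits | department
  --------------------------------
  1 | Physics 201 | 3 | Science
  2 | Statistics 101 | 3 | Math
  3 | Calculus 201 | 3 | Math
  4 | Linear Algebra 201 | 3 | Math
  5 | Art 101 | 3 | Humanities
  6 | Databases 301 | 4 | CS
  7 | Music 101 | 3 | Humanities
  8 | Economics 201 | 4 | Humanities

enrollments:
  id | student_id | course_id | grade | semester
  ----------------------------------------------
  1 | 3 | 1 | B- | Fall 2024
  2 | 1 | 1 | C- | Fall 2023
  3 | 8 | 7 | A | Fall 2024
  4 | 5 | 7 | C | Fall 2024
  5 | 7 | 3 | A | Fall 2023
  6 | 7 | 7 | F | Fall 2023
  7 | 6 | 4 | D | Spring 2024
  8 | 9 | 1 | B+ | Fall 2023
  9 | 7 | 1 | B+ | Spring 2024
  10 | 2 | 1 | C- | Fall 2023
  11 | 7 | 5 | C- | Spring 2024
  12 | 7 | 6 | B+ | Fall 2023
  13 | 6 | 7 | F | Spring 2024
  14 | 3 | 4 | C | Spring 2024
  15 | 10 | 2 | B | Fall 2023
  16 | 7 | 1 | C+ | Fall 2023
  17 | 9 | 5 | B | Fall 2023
SELECT c.id, p.name AS student, c.grade, c.semester FROM enrollments c JOIN students p ON c.student_id = p.id

Execution result:
id | student | grade | semester
1 | Tina Brown | B- | Fall 2024
2 | Frank Davis | C- | Fall 2023
3 | Leo Brown | A | Fall 2024
4 | Noah Garcia | C | Fall 2024
5 | Alice Brown | A | Fall 2023
6 | Alice Brown | F | Fall 2023
7 | Eve Martinez | D | Spring 2024
8 | Olivia Smith | B+ | Fall 2023
9 | Alice Brown | B+ | Spring 2024
10 | Mia Smith | C- | Fall 2023
11 | Alice Brown | C- | Spring 2024
12 | Alice Brown | B+ | Fall 2023
13 | Eve Martinez | F | Spring 2024
14 | Tina Brown | C | Spring 2024
15 | Sam Wilson | B | Fall 2023
16 | Alice Brown | C+ | Fall 2023
17 | Olivia Smith | B | Fall 2023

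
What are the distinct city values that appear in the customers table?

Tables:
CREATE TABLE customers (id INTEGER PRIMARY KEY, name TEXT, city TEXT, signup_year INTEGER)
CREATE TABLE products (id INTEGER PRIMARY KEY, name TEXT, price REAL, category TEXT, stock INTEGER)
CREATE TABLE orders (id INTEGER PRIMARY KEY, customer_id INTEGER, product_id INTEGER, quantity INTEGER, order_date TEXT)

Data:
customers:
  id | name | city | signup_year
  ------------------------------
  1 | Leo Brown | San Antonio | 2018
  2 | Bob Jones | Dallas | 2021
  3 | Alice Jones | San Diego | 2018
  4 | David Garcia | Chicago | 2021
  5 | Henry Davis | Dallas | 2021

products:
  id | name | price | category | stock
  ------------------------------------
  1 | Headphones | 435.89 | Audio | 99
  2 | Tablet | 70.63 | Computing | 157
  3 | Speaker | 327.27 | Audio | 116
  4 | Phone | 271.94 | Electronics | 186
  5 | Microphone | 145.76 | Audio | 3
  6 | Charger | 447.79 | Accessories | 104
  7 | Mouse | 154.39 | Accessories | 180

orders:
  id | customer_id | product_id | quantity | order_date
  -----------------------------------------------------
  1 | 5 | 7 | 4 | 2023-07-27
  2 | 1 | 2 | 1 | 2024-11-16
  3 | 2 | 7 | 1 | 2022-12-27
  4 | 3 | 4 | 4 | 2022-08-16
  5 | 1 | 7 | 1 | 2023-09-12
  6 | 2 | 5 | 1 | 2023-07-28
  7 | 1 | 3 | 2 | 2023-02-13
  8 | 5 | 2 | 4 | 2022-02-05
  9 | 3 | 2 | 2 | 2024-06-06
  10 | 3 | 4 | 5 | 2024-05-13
SELECT DISTINCT city FROM customers

Execution result:
city
San Antonio
Dallas
San Diego
Chicago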